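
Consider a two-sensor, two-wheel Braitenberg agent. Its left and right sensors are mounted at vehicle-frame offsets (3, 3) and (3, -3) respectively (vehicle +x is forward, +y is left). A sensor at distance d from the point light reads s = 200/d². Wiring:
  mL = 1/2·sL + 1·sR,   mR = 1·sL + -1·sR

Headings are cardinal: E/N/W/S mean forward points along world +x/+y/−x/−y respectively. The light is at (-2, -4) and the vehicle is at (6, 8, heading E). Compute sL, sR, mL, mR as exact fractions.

left sensor world pos  = (9, 11); dL² = 346
right sensor world pos = (9, 5); dR² = 202
sL = 200/346 = 100/173
sR = 200/202 = 100/101
mL = 1/2·sL + 1·sR = 22350/17473
mR = 1·sL + -1·sR = -7200/17473

100/173 100/101 22350/17473 -7200/17473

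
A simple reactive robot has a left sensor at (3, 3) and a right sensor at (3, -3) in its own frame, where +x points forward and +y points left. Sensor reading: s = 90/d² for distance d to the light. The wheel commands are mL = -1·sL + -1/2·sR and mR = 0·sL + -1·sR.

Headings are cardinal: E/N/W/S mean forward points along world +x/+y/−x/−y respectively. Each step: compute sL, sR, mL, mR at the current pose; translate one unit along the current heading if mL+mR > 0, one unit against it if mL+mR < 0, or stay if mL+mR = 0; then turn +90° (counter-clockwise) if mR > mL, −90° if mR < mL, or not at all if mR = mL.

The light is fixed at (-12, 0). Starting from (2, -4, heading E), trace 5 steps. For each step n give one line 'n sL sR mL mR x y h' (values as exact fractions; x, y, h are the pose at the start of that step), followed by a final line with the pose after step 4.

n=0: pose=(2,-4,E); sL=9/29, sR=45/169; mL=-4347/9802, mR=-45/169; mL+mR=-6957/9802 → advance -1; mR−mL=1737/9802 → turn +1·90°
n=1: pose=(1,-4,N); sL=90/101, sR=90/257; mL=-27675/25957, mR=-90/257; mL+mR=-36765/25957 → advance -1; mR−mL=18585/25957 → turn +1·90°
n=2: pose=(1,-5,W); sL=45/82, sR=45/52; mL=-4185/4264, mR=-45/52; mL+mR=-7875/4264 → advance -1; mR−mL=495/4264 → turn +1·90°
n=3: pose=(2,-5,S); sL=90/353, sR=18/37; mL=-6507/13061, mR=-18/37; mL+mR=-12861/13061 → advance -1; mR−mL=153/13061 → turn +1·90°
n=4: pose=(2,-4,E); sL=9/29, sR=45/169; mL=-4347/9802, mR=-45/169; mL+mR=-6957/9802 → advance -1; mR−mL=1737/9802 → turn +1·90°

0 9/29 45/169 -4347/9802 -45/169 2 -4 E
1 90/101 90/257 -27675/25957 -90/257 1 -4 N
2 45/82 45/52 -4185/4264 -45/52 1 -5 W
3 90/353 18/37 -6507/13061 -18/37 2 -5 S
4 9/29 45/169 -4347/9802 -45/169 2 -4 E
final 1 -4 N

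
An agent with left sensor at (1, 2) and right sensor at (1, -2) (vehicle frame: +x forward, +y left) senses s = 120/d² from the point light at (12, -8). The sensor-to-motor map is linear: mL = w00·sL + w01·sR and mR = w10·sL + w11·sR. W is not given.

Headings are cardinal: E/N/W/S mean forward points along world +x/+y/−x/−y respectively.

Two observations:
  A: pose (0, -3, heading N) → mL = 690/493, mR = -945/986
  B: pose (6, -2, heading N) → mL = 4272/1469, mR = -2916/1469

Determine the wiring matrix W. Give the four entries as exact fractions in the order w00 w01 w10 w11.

1 1 -1 -1/2

obs A: pose=(0,-3,N) → sL=15/29, sR=15/17, mL=690/493, mR=-945/986
obs B: pose=(6,-2,N) → sL=120/113, sR=24/13, mL=4272/1469, mR=-2916/1469
sensor matrix S = [[15/29, 15/17], [120/113, 24/13]]; det S = 12960/724217
solve [mL_A; mL_B] = S·[w00; w01] and [mR_A; mR_B] = S·[w10; w11]:
  w00 = 1, w01 = 1, w10 = -1, w11 = -1/2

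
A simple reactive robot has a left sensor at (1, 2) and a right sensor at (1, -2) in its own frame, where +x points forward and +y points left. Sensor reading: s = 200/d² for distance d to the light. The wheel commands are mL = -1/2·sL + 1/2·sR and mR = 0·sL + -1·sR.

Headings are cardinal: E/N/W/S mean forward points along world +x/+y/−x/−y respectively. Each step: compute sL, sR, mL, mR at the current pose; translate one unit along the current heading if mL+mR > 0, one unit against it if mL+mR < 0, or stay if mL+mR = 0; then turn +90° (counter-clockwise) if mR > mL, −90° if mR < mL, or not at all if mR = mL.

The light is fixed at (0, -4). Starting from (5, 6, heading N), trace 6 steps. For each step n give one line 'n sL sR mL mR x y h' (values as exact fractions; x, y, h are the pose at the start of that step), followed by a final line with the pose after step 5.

0 20/13 20/17 -40/221 -20/17 5 6 N
1 200/157 40/17 1440/2669 -40/17 5 5 E
2 2 50/17 8/17 -50/17 4 5 S
3 200/73 200/153 -8000/11169 -200/153 4 6 W
4 20/13 20/17 -40/221 -20/17 5 6 N
5 200/157 40/17 1440/2669 -40/17 5 5 E
final 4 5 S

n=0: pose=(5,6,N); sL=20/13, sR=20/17; mL=-40/221, mR=-20/17; mL+mR=-300/221 → advance -1; mR−mL=-220/221 → turn -1·90°
n=1: pose=(5,5,E); sL=200/157, sR=40/17; mL=1440/2669, mR=-40/17; mL+mR=-4840/2669 → advance -1; mR−mL=-7720/2669 → turn -1·90°
n=2: pose=(4,5,S); sL=2, sR=50/17; mL=8/17, mR=-50/17; mL+mR=-42/17 → advance -1; mR−mL=-58/17 → turn -1·90°
n=3: pose=(4,6,W); sL=200/73, sR=200/153; mL=-8000/11169, mR=-200/153; mL+mR=-22600/11169 → advance -1; mR−mL=-2200/3723 → turn -1·90°
n=4: pose=(5,6,N); sL=20/13, sR=20/17; mL=-40/221, mR=-20/17; mL+mR=-300/221 → advance -1; mR−mL=-220/221 → turn -1·90°
n=5: pose=(5,5,E); sL=200/157, sR=40/17; mL=1440/2669, mR=-40/17; mL+mR=-4840/2669 → advance -1; mR−mL=-7720/2669 → turn -1·90°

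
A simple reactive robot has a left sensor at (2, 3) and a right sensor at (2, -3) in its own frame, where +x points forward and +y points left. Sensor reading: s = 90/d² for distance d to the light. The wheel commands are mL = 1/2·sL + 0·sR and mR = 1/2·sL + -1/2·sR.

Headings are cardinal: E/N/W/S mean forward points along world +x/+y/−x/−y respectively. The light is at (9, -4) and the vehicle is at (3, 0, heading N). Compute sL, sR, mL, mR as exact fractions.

left sensor world pos  = (0, 2); dL² = 117
right sensor world pos = (6, 2); dR² = 45
sL = 90/117 = 10/13
sR = 90/45 = 2
mL = 1/2·sL + 0·sR = 5/13
mR = 1/2·sL + -1/2·sR = -8/13

10/13 2 5/13 -8/13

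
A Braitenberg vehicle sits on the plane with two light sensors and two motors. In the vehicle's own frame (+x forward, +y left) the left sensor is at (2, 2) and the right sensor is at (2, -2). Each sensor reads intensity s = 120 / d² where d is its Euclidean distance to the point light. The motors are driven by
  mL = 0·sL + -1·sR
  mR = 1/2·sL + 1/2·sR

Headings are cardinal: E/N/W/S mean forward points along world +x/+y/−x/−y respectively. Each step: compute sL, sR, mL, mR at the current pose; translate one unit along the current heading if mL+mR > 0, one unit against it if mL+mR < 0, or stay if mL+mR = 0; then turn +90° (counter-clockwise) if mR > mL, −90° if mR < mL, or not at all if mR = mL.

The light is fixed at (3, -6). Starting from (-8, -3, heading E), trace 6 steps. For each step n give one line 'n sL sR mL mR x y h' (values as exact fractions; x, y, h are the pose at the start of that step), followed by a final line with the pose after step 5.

n=0: pose=(-8,-3,E); sL=60/53, sR=60/41; mL=-60/41, mR=2820/2173; mL+mR=-360/2173 → advance -1; mR−mL=6000/2173 → turn +1·90°
n=1: pose=(-9,-3,N); sL=120/221, sR=24/25; mL=-24/25, mR=4152/5525; mL+mR=-1152/5525 → advance -1; mR−mL=9456/5525 → turn +1·90°
n=2: pose=(-9,-4,W); sL=30/49, sR=30/53; mL=-30/53, mR=1530/2597; mL+mR=60/2597 → advance +1; mR−mL=3000/2597 → turn +1·90°
n=3: pose=(-10,-4,S); sL=120/121, sR=8/15; mL=-8/15, mR=1384/1815; mL+mR=416/1815 → advance +1; mR−mL=784/605 → turn +1·90°
n=4: pose=(-10,-5,E); sL=12/13, sR=60/61; mL=-60/61, mR=756/793; mL+mR=-24/793 → advance -1; mR−mL=1536/793 → turn +1·90°
n=5: pose=(-11,-5,N); sL=24/53, sR=40/51; mL=-40/51, mR=1672/2703; mL+mR=-448/2703 → advance -1; mR−mL=1264/901 → turn +1·90°

0 60/53 60/41 -60/41 2820/2173 -8 -3 E
1 120/221 24/25 -24/25 4152/5525 -9 -3 N
2 30/49 30/53 -30/53 1530/2597 -9 -4 W
3 120/121 8/15 -8/15 1384/1815 -10 -4 S
4 12/13 60/61 -60/61 756/793 -10 -5 E
5 24/53 40/51 -40/51 1672/2703 -11 -5 N
final -11 -6 W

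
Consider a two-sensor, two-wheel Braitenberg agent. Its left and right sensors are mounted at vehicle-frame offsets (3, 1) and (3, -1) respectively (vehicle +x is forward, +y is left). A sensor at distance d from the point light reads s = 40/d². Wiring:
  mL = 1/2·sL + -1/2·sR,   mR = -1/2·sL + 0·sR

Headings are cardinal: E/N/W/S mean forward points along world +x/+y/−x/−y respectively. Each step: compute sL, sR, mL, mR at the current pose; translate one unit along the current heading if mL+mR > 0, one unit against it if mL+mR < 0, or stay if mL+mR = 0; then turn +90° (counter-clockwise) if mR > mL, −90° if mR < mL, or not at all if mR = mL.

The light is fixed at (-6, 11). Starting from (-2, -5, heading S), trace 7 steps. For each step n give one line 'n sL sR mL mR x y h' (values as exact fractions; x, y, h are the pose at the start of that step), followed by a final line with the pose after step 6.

n=0: pose=(-2,-5,S); sL=20/193, sR=4/37; mL=-16/7141, mR=-10/193; mL+mR=-2/37 → advance -1; mR−mL=-354/7141 → turn -1·90°
n=1: pose=(-2,-4,W); sL=40/257, sR=40/197; mL=-1200/50629, mR=-20/257; mL+mR=-20/197 → advance -1; mR−mL=-2740/50629 → turn -1·90°
n=2: pose=(-1,-4,N); sL=1/4, sR=2/9; mL=1/72, mR=-1/8; mL+mR=-1/9 → advance -1; mR−mL=-5/36 → turn -1·90°
n=3: pose=(-1,-5,E); sL=40/289, sR=40/353; mL=1280/102017, mR=-20/289; mL+mR=-20/353 → advance -1; mR−mL=-8340/102017 → turn -1·90°
n=4: pose=(-2,-5,S); sL=20/193, sR=4/37; mL=-16/7141, mR=-10/193; mL+mR=-2/37 → advance -1; mR−mL=-354/7141 → turn -1·90°
n=5: pose=(-2,-4,W); sL=40/257, sR=40/197; mL=-1200/50629, mR=-20/257; mL+mR=-20/197 → advance -1; mR−mL=-2740/50629 → turn -1·90°
n=6: pose=(-1,-4,N); sL=1/4, sR=2/9; mL=1/72, mR=-1/8; mL+mR=-1/9 → advance -1; mR−mL=-5/36 → turn -1·90°

0 20/193 4/37 -16/7141 -10/193 -2 -5 S
1 40/257 40/197 -1200/50629 -20/257 -2 -4 W
2 1/4 2/9 1/72 -1/8 -1 -4 N
3 40/289 40/353 1280/102017 -20/289 -1 -5 E
4 20/193 4/37 -16/7141 -10/193 -2 -5 S
5 40/257 40/197 -1200/50629 -20/257 -2 -4 W
6 1/4 2/9 1/72 -1/8 -1 -4 N
final -1 -5 E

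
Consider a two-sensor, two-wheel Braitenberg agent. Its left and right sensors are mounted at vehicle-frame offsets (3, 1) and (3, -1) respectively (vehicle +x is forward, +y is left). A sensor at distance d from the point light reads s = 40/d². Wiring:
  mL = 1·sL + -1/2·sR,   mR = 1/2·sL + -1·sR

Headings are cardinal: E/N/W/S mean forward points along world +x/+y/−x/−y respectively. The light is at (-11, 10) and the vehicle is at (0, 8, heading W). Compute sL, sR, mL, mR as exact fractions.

left sensor world pos  = (-3, 7); dL² = 73
right sensor world pos = (-3, 9); dR² = 65
sL = 40/73 = 40/73
sR = 40/65 = 8/13
mL = 1·sL + -1/2·sR = 228/949
mR = 1/2·sL + -1·sR = -324/949

40/73 8/13 228/949 -324/949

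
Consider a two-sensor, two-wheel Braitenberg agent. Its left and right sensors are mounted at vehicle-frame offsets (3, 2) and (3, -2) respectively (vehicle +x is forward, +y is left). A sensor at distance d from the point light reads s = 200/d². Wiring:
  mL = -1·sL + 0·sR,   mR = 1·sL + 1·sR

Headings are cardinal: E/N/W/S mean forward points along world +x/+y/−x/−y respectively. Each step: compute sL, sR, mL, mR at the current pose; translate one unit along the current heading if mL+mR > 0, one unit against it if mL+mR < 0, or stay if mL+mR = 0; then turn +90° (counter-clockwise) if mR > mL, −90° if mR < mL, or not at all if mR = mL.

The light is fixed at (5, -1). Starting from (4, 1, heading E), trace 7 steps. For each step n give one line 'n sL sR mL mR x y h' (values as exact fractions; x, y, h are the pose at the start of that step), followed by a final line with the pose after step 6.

n=0: pose=(4,1,E); sL=10, sR=50; mL=-10, mR=60; mL+mR=50 → advance +1; mR−mL=70 → turn +1·90°
n=1: pose=(5,1,N); sL=200/29, sR=200/29; mL=-200/29, mR=400/29; mL+mR=200/29 → advance +1; mR−mL=600/29 → turn +1·90°
n=2: pose=(5,2,W); sL=20, sR=100/17; mL=-20, mR=440/17; mL+mR=100/17 → advance +1; mR−mL=780/17 → turn +1·90°
n=3: pose=(4,2,S); sL=200, sR=200/9; mL=-200, mR=2000/9; mL+mR=200/9 → advance +1; mR−mL=3800/9 → turn +1·90°
n=4: pose=(4,1,E); sL=10, sR=50; mL=-10, mR=60; mL+mR=50 → advance +1; mR−mL=70 → turn +1·90°
n=5: pose=(5,1,N); sL=200/29, sR=200/29; mL=-200/29, mR=400/29; mL+mR=200/29 → advance +1; mR−mL=600/29 → turn +1·90°
n=6: pose=(5,2,W); sL=20, sR=100/17; mL=-20, mR=440/17; mL+mR=100/17 → advance +1; mR−mL=780/17 → turn +1·90°

0 10 50 -10 60 4 1 E
1 200/29 200/29 -200/29 400/29 5 1 N
2 20 100/17 -20 440/17 5 2 W
3 200 200/9 -200 2000/9 4 2 S
4 10 50 -10 60 4 1 E
5 200/29 200/29 -200/29 400/29 5 1 N
6 20 100/17 -20 440/17 5 2 W
final 4 2 S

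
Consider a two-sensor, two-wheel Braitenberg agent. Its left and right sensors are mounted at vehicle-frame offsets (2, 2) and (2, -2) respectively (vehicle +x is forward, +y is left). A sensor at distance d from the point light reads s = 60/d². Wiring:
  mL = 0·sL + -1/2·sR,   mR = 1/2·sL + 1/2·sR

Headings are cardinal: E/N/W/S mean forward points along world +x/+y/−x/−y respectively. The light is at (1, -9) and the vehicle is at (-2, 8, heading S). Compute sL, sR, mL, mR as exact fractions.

left sensor world pos  = (0, 6); dL² = 226
right sensor world pos = (-4, 6); dR² = 250
sL = 60/226 = 30/113
sR = 60/250 = 6/25
mL = 0·sL + -1/2·sR = -3/25
mR = 1/2·sL + 1/2·sR = 714/2825

30/113 6/25 -3/25 714/2825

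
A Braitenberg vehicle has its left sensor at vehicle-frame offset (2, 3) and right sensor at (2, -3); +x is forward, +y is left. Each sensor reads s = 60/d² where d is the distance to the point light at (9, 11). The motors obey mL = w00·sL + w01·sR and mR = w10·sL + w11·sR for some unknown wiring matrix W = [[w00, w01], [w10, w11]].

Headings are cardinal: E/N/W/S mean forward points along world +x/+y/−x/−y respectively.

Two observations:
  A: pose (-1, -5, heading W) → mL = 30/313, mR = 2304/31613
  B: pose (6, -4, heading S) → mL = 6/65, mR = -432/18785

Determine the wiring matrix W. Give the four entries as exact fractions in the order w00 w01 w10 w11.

0 1/2 -1 1

obs A: pose=(-1,-5,W) → sL=12/101, sR=60/313, mL=30/313, mR=2304/31613
obs B: pose=(6,-4,S) → sL=60/289, sR=12/65, mL=6/65, mR=-432/18785
sensor matrix S = [[12/101, 60/313], [60/289, 12/65]]; det S = -10608192/593850205
solve [mL_A; mL_B] = S·[w00; w01] and [mR_A; mR_B] = S·[w10; w11]:
  w00 = 0, w01 = 1/2, w10 = -1, w11 = 1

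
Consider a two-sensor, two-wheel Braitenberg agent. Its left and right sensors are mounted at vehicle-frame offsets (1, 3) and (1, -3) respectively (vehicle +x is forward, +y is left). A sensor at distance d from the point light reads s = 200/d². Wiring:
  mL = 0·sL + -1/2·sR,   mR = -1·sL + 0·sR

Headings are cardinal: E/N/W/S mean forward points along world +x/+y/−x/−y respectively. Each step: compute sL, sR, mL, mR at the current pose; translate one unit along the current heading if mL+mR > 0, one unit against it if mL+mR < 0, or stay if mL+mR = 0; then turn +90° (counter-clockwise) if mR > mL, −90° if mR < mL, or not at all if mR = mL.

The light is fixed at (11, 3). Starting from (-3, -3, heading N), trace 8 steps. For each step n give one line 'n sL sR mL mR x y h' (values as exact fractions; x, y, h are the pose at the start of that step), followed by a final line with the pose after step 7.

n=0: pose=(-3,-3,N); sL=100/157, sR=100/73; mL=-50/73, mR=-100/157; mL+mR=-15150/11461 → advance -1; mR−mL=550/11461 → turn +1·90°
n=1: pose=(-3,-4,W); sL=8/13, sR=200/241; mL=-100/241, mR=-8/13; mL+mR=-3228/3133 → advance -1; mR−mL=-628/3133 → turn -1·90°
n=2: pose=(-2,-4,N); sL=50/73, sR=25/17; mL=-25/34, mR=-50/73; mL+mR=-3525/2482 → advance -1; mR−mL=125/2482 → turn +1·90°
n=3: pose=(-2,-5,W); sL=200/317, sR=200/221; mL=-100/221, mR=-200/317; mL+mR=-75900/70057 → advance -1; mR−mL=-12500/70057 → turn -1·90°
n=4: pose=(-1,-5,N); sL=100/137, sR=20/13; mL=-10/13, mR=-100/137; mL+mR=-2670/1781 → advance -1; mR−mL=70/1781 → turn +1·90°
n=5: pose=(-1,-6,W); sL=200/313, sR=40/41; mL=-20/41, mR=-200/313; mL+mR=-14460/12833 → advance -1; mR−mL=-1940/12833 → turn -1·90°
n=6: pose=(0,-6,N); sL=10/13, sR=25/16; mL=-25/32, mR=-10/13; mL+mR=-645/416 → advance -1; mR−mL=5/416 → turn +1·90°
n=7: pose=(0,-7,W); sL=200/313, sR=200/193; mL=-100/193, mR=-200/313; mL+mR=-69900/60409 → advance -1; mR−mL=-7300/60409 → turn -1·90°

0 100/157 100/73 -50/73 -100/157 -3 -3 N
1 8/13 200/241 -100/241 -8/13 -3 -4 W
2 50/73 25/17 -25/34 -50/73 -2 -4 N
3 200/317 200/221 -100/221 -200/317 -2 -5 W
4 100/137 20/13 -10/13 -100/137 -1 -5 N
5 200/313 40/41 -20/41 -200/313 -1 -6 W
6 10/13 25/16 -25/32 -10/13 0 -6 N
7 200/313 200/193 -100/193 -200/313 0 -7 W
final 1 -7 N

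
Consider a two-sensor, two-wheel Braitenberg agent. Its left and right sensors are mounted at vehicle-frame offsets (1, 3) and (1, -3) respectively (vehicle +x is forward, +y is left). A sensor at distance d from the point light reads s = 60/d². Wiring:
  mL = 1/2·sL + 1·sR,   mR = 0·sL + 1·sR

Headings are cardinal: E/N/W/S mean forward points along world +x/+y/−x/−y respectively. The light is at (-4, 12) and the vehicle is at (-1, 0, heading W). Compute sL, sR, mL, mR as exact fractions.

60/229 12/17 3258/3893 12/17

left sensor world pos  = (-2, -3); dL² = 229
right sensor world pos = (-2, 3); dR² = 85
sL = 60/229 = 60/229
sR = 60/85 = 12/17
mL = 1/2·sL + 1·sR = 3258/3893
mR = 0·sL + 1·sR = 12/17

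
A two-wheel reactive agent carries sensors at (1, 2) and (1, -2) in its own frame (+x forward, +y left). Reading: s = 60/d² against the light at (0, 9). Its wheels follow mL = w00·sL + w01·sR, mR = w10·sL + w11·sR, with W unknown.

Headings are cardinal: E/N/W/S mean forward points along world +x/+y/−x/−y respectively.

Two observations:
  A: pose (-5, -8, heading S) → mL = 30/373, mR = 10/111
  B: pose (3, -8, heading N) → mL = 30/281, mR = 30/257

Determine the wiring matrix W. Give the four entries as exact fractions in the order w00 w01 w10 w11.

0 1/2 1/2 0

obs A: pose=(-5,-8,S) → sL=20/111, sR=60/373, mL=30/373, mR=10/111
obs B: pose=(3,-8,N) → sL=60/257, sR=60/281, mL=30/281, mR=30/257
sensor matrix S = [[20/111, 60/373], [60/257, 60/281]]; det S = 915200/996666817
solve [mL_A; mL_B] = S·[w00; w01] and [mR_A; mR_B] = S·[w10; w11]:
  w00 = 0, w01 = 1/2, w10 = 1/2, w11 = 0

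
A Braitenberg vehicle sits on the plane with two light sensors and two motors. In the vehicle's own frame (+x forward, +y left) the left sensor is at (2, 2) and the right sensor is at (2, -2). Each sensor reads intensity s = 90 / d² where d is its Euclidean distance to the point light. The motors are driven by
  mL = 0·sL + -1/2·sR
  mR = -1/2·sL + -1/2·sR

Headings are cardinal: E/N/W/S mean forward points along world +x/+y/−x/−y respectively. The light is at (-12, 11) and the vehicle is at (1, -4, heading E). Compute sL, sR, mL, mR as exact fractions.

left sensor world pos  = (3, -2); dL² = 394
right sensor world pos = (3, -6); dR² = 514
sL = 90/394 = 45/197
sR = 90/514 = 45/257
mL = 0·sL + -1/2·sR = -45/514
mR = -1/2·sL + -1/2·sR = -10215/50629

45/197 45/257 -45/514 -10215/50629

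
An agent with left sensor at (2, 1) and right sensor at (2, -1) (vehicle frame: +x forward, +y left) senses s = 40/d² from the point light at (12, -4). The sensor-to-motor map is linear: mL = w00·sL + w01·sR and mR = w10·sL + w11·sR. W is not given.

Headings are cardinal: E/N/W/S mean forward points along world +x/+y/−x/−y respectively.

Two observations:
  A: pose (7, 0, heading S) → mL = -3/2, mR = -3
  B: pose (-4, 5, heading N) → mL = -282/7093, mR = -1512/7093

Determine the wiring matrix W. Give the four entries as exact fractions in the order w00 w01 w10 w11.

obs A: pose=(7,0,S) → sL=2, sR=1, mL=-3/2, mR=-3
obs B: pose=(-4,5,N) → sL=4/41, sR=20/173, mL=-282/7093, mR=-1512/7093
sensor matrix S = [[2, 1], [4/41, 20/173]]; det S = 948/7093
solve [mL_A; mL_B] = S·[w00; w01] and [mR_A; mR_B] = S·[w10; w11]:
  w00 = -1, w01 = 1/2, w10 = -1, w11 = -1

-1 1/2 -1 -1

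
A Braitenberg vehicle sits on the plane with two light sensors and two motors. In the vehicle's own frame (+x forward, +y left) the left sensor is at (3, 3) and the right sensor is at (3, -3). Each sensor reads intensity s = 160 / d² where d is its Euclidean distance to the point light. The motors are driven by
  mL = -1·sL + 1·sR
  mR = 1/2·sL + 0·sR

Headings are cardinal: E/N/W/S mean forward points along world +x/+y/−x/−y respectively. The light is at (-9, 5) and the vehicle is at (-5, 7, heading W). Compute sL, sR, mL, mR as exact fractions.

80 80/13 -960/13 40

left sensor world pos  = (-8, 4); dL² = 2
right sensor world pos = (-8, 10); dR² = 26
sL = 160/2 = 80
sR = 160/26 = 80/13
mL = -1·sL + 1·sR = -960/13
mR = 1/2·sL + 0·sR = 40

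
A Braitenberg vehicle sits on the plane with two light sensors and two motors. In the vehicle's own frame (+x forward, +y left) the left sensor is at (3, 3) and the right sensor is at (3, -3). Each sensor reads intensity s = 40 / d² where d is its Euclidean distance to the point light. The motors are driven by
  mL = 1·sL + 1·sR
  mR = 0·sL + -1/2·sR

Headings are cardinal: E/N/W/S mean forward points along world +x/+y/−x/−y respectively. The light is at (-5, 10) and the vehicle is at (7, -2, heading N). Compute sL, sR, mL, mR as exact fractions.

20/81 20/153 520/1377 -10/153

left sensor world pos  = (4, 1); dL² = 162
right sensor world pos = (10, 1); dR² = 306
sL = 40/162 = 20/81
sR = 40/306 = 20/153
mL = 1·sL + 1·sR = 520/1377
mR = 0·sL + -1/2·sR = -10/153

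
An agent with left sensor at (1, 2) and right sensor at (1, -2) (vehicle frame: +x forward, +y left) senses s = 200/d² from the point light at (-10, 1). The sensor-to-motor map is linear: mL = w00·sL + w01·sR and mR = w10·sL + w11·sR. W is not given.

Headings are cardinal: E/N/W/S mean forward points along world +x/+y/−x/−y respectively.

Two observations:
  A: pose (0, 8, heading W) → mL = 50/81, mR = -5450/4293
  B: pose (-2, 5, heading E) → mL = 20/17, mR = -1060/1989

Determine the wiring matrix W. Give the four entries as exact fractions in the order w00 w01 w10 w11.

0 1/2 -1 1/2

obs A: pose=(0,8,W) → sL=100/53, sR=100/81, mL=50/81, mR=-5450/4293
obs B: pose=(-2,5,E) → sL=200/117, sR=40/17, mL=20/17, mR=-1060/1989
sensor matrix S = [[100/53, 100/81], [200/117, 40/17]]; det S = 19888000/8538777
solve [mL_A; mL_B] = S·[w00; w01] and [mR_A; mR_B] = S·[w10; w11]:
  w00 = 0, w01 = 1/2, w10 = -1, w11 = 1/2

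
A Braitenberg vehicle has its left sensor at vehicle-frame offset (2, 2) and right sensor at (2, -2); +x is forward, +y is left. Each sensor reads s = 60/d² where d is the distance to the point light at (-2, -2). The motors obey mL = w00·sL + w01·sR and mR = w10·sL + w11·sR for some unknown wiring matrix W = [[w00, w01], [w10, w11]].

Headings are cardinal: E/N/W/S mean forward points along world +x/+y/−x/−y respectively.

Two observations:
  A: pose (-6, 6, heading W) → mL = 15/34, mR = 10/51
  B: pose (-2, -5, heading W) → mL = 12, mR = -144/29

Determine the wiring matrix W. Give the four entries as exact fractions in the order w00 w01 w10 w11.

0 1 1/2 -1/2

obs A: pose=(-6,6,W) → sL=5/6, sR=15/34, mL=15/34, mR=10/51
obs B: pose=(-2,-5,W) → sL=60/29, sR=12, mL=12, mR=-144/29
sensor matrix S = [[5/6, 15/34], [60/29, 12]]; det S = 4480/493
solve [mL_A; mL_B] = S·[w00; w01] and [mR_A; mR_B] = S·[w10; w11]:
  w00 = 0, w01 = 1, w10 = 1/2, w11 = -1/2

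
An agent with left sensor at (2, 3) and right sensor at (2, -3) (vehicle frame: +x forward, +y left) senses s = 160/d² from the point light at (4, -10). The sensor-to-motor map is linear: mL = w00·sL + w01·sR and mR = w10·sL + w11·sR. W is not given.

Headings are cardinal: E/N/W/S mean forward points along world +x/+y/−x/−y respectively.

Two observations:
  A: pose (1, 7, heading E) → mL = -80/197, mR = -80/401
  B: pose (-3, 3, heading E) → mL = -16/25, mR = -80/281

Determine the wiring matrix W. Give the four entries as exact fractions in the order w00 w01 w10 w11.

0 -1/2 -1/2 0

obs A: pose=(1,7,E) → sL=160/401, sR=160/197, mL=-80/197, mR=-80/401
obs B: pose=(-3,3,E) → sL=160/281, sR=32/25, mL=-16/25, mR=-80/281
sensor matrix S = [[160/401, 160/197], [160/281, 32/25]]; det S = 5357568/110990785
solve [mL_A; mL_B] = S·[w00; w01] and [mR_A; mR_B] = S·[w10; w11]:
  w00 = 0, w01 = -1/2, w10 = -1/2, w11 = 0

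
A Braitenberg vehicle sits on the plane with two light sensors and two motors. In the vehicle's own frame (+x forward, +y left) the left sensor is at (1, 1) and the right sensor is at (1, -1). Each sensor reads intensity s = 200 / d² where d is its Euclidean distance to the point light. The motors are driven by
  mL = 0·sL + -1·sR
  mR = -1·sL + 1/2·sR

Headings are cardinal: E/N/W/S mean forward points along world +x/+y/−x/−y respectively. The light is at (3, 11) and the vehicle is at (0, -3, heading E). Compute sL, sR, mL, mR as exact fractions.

200/173 200/229 -200/229 -28500/39617

left sensor world pos  = (1, -2); dL² = 173
right sensor world pos = (1, -4); dR² = 229
sL = 200/173 = 200/173
sR = 200/229 = 200/229
mL = 0·sL + -1·sR = -200/229
mR = -1·sL + 1/2·sR = -28500/39617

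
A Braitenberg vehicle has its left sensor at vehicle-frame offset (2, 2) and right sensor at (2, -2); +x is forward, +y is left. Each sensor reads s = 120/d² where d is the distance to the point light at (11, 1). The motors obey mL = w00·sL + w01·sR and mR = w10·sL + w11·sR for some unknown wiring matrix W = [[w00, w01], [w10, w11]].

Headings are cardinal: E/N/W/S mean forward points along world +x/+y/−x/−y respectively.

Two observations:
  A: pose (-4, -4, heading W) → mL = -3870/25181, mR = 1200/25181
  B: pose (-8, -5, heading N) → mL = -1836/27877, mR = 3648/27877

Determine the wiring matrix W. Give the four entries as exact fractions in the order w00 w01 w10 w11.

-1 1/2 -1 1

obs A: pose=(-4,-4,W) → sL=60/169, sR=60/149, mL=-3870/25181, mR=1200/25181
obs B: pose=(-8,-5,N) → sL=120/457, sR=24/61, mL=-1836/27877, mR=3648/27877
sensor matrix S = [[60/169, 60/149], [120/457, 24/61]]; det S = 23829120/701970737
solve [mL_A; mL_B] = S·[w00; w01] and [mR_A; mR_B] = S·[w10; w11]:
  w00 = -1, w01 = 1/2, w10 = -1, w11 = 1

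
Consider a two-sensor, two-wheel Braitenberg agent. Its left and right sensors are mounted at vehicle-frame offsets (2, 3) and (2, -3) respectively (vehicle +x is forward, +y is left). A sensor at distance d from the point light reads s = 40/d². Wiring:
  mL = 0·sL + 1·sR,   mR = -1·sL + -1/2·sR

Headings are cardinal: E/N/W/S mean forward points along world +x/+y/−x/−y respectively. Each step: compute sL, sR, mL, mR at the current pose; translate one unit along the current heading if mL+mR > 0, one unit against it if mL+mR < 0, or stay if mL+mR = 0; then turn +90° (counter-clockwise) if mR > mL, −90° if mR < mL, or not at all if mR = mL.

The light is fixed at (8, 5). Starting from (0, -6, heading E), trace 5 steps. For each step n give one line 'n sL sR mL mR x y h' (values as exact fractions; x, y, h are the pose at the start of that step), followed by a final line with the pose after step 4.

n=0: pose=(0,-6,E); sL=2/5, sR=5/29; mL=5/29, mR=-141/290; mL+mR=-91/290 → advance -1; mR−mL=-191/290 → turn -1·90°
n=1: pose=(-1,-6,S); sL=8/41, sR=40/313; mL=40/313, mR=-3324/12833; mL+mR=-1684/12833 → advance -1; mR−mL=-4964/12833 → turn -1·90°
n=2: pose=(-1,-5,W); sL=4/29, sR=4/17; mL=4/17, mR=-126/493; mL+mR=-10/493 → advance -1; mR−mL=-242/493 → turn -1·90°
n=3: pose=(0,-5,N); sL=8/37, sR=40/89; mL=40/89, mR=-1452/3293; mL+mR=28/3293 → advance +1; mR−mL=-2932/3293 → turn -1·90°
n=4: pose=(0,-4,E); sL=5/9, sR=2/9; mL=2/9, mR=-2/3; mL+mR=-4/9 → advance -1; mR−mL=-8/9 → turn -1·90°

0 2/5 5/29 5/29 -141/290 0 -6 E
1 8/41 40/313 40/313 -3324/12833 -1 -6 S
2 4/29 4/17 4/17 -126/493 -1 -5 W
3 8/37 40/89 40/89 -1452/3293 0 -5 N
4 5/9 2/9 2/9 -2/3 0 -4 E
final -1 -4 S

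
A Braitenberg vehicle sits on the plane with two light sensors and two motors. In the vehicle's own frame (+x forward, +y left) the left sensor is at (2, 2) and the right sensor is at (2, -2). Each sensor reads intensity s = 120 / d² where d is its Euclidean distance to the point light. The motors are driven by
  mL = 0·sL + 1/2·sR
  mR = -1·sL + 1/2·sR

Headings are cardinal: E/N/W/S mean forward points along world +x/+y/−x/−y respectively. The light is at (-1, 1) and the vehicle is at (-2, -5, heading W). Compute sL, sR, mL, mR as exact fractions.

120/73 24/5 12/5 276/365

left sensor world pos  = (-4, -7); dL² = 73
right sensor world pos = (-4, -3); dR² = 25
sL = 120/73 = 120/73
sR = 120/25 = 24/5
mL = 0·sL + 1/2·sR = 12/5
mR = -1·sL + 1/2·sR = 276/365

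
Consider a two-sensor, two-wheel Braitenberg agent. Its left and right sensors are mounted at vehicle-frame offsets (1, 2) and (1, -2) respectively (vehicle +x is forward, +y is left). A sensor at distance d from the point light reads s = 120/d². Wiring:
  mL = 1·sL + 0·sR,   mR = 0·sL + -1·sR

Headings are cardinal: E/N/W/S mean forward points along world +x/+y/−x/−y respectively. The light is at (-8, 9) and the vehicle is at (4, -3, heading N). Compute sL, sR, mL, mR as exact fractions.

120/221 120/317 120/221 -120/317

left sensor world pos  = (2, -2); dL² = 221
right sensor world pos = (6, -2); dR² = 317
sL = 120/221 = 120/221
sR = 120/317 = 120/317
mL = 1·sL + 0·sR = 120/221
mR = 0·sL + -1·sR = -120/317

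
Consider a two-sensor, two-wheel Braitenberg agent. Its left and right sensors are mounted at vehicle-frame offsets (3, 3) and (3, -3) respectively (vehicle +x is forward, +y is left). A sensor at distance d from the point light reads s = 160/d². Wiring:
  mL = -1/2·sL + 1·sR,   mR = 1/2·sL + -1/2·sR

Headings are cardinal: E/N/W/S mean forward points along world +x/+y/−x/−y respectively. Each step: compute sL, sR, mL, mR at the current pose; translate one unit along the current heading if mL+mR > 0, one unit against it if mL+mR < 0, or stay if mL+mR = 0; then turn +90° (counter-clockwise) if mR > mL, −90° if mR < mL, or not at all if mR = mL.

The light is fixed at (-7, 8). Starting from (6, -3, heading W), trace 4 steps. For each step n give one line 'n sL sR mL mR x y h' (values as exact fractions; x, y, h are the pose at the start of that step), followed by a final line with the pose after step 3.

n=0: pose=(6,-3,W); sL=20/37, sR=40/41; mL=1070/1517, mR=-330/1517; mL+mR=20/41 → advance +1; mR−mL=-1400/1517 → turn -1·90°
n=1: pose=(5,-3,N); sL=32/29, sR=160/289; mL=16/8381, mR=2304/8381; mL+mR=80/289 → advance +1; mR−mL=2288/8381 → turn +1·90°
n=2: pose=(5,-2,W); sL=16/25, sR=16/13; mL=296/325, mR=-96/325; mL+mR=8/13 → advance +1; mR−mL=-392/325 → turn -1·90°
n=3: pose=(4,-2,N); sL=160/113, sR=32/49; mL=-304/5537, mR=2112/5537; mL+mR=16/49 → advance +1; mR−mL=2416/5537 → turn +1·90°

0 20/37 40/41 1070/1517 -330/1517 6 -3 W
1 32/29 160/289 16/8381 2304/8381 5 -3 N
2 16/25 16/13 296/325 -96/325 5 -2 W
3 160/113 32/49 -304/5537 2112/5537 4 -2 N
final 4 -1 W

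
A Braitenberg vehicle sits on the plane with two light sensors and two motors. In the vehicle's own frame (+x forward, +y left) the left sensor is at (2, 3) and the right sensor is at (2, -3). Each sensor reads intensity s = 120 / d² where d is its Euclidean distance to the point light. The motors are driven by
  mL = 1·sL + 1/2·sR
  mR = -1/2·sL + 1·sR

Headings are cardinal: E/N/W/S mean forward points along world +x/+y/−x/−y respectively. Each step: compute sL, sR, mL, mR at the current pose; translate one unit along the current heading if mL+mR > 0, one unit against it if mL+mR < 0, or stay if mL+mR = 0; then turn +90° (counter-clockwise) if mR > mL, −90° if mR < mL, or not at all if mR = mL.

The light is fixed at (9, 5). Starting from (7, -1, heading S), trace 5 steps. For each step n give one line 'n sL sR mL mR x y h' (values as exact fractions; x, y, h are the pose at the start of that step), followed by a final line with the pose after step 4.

0 24/13 120/89 2916/1157 492/1157 7 -1 S
1 30/29 15/4 675/232 375/116 7 -2 W
2 40/27 40/39 700/351 100/351 6 -2 S
3 60/73 12/5 738/365 726/365 6 -3 W
4 24/17 120/37 1908/629 1596/629 5 -3 N
final 5 -2 E

n=0: pose=(7,-1,S); sL=24/13, sR=120/89; mL=2916/1157, mR=492/1157; mL+mR=3408/1157 → advance +1; mR−mL=-2424/1157 → turn -1·90°
n=1: pose=(7,-2,W); sL=30/29, sR=15/4; mL=675/232, mR=375/116; mL+mR=1425/232 → advance +1; mR−mL=75/232 → turn +1·90°
n=2: pose=(6,-2,S); sL=40/27, sR=40/39; mL=700/351, mR=100/351; mL+mR=800/351 → advance +1; mR−mL=-200/117 → turn -1·90°
n=3: pose=(6,-3,W); sL=60/73, sR=12/5; mL=738/365, mR=726/365; mL+mR=1464/365 → advance +1; mR−mL=-12/365 → turn -1·90°
n=4: pose=(5,-3,N); sL=24/17, sR=120/37; mL=1908/629, mR=1596/629; mL+mR=3504/629 → advance +1; mR−mL=-312/629 → turn -1·90°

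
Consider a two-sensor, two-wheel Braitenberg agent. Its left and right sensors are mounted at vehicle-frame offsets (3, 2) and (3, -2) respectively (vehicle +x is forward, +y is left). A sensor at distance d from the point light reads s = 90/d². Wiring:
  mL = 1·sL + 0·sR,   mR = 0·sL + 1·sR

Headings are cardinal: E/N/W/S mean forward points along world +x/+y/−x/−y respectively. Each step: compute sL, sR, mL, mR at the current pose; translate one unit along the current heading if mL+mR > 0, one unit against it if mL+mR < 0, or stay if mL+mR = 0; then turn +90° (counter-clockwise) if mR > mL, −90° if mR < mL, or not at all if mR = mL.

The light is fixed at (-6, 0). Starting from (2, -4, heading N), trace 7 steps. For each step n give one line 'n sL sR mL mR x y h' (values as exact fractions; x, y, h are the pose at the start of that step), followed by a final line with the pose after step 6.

0 90/37 90/101 90/37 90/101 2 -4 N
1 45/61 45/73 45/61 45/73 2 -3 E
2 90/157 18/17 90/157 18/17 3 -3 S
3 45/74 1/2 45/74 1/2 3 -4 E
4 90/193 90/113 90/193 90/113 4 -4 S
5 45/89 45/109 45/89 45/109 4 -5 E
6 90/233 18/29 90/233 18/29 5 -5 S
final 5 -6 E

n=0: pose=(2,-4,N); sL=90/37, sR=90/101; mL=90/37, mR=90/101; mL+mR=12420/3737 → advance +1; mR−mL=-5760/3737 → turn -1·90°
n=1: pose=(2,-3,E); sL=45/61, sR=45/73; mL=45/61, mR=45/73; mL+mR=6030/4453 → advance +1; mR−mL=-540/4453 → turn -1·90°
n=2: pose=(3,-3,S); sL=90/157, sR=18/17; mL=90/157, mR=18/17; mL+mR=4356/2669 → advance +1; mR−mL=1296/2669 → turn +1·90°
n=3: pose=(3,-4,E); sL=45/74, sR=1/2; mL=45/74, mR=1/2; mL+mR=41/37 → advance +1; mR−mL=-4/37 → turn -1·90°
n=4: pose=(4,-4,S); sL=90/193, sR=90/113; mL=90/193, mR=90/113; mL+mR=27540/21809 → advance +1; mR−mL=7200/21809 → turn +1·90°
n=5: pose=(4,-5,E); sL=45/89, sR=45/109; mL=45/89, mR=45/109; mL+mR=8910/9701 → advance +1; mR−mL=-900/9701 → turn -1·90°
n=6: pose=(5,-5,S); sL=90/233, sR=18/29; mL=90/233, mR=18/29; mL+mR=6804/6757 → advance +1; mR−mL=1584/6757 → turn +1·90°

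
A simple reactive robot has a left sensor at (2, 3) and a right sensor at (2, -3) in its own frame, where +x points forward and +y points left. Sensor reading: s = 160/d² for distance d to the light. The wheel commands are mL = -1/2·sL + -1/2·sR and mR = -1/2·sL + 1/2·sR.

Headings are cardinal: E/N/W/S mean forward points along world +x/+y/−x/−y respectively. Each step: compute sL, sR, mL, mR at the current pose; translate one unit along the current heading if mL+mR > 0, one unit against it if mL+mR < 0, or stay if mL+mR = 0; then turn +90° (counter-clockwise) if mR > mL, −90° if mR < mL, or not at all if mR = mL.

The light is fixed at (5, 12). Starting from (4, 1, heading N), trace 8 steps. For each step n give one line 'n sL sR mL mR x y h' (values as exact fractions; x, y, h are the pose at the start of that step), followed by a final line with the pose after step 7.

n=0: pose=(4,1,N); sL=160/97, sR=32/17; mL=-2912/1649, mR=192/1649; mL+mR=-160/97 → advance -1; mR−mL=32/17 → turn +1·90°
n=1: pose=(4,0,W); sL=80/117, sR=16/9; mL=-16/13, mR=64/117; mL+mR=-80/117 → advance -1; mR−mL=16/9 → turn +1·90°
n=2: pose=(5,0,S); sL=32/41, sR=32/41; mL=-32/41, mR=0; mL+mR=-32/41 → advance -1; mR−mL=32/41 → turn +1·90°
n=3: pose=(5,1,E); sL=40/17, sR=4/5; mL=-134/85, mR=-66/85; mL+mR=-40/17 → advance -1; mR−mL=4/5 → turn +1·90°
n=4: pose=(4,1,N); sL=160/97, sR=32/17; mL=-2912/1649, mR=192/1649; mL+mR=-160/97 → advance -1; mR−mL=32/17 → turn +1·90°
n=5: pose=(4,0,W); sL=80/117, sR=16/9; mL=-16/13, mR=64/117; mL+mR=-80/117 → advance -1; mR−mL=16/9 → turn +1·90°
n=6: pose=(5,0,S); sL=32/41, sR=32/41; mL=-32/41, mR=0; mL+mR=-32/41 → advance -1; mR−mL=32/41 → turn +1·90°
n=7: pose=(5,1,E); sL=40/17, sR=4/5; mL=-134/85, mR=-66/85; mL+mR=-40/17 → advance -1; mR−mL=4/5 → turn +1·90°

0 160/97 32/17 -2912/1649 192/1649 4 1 N
1 80/117 16/9 -16/13 64/117 4 0 W
2 32/41 32/41 -32/41 0 5 0 S
3 40/17 4/5 -134/85 -66/85 5 1 E
4 160/97 32/17 -2912/1649 192/1649 4 1 N
5 80/117 16/9 -16/13 64/117 4 0 W
6 32/41 32/41 -32/41 0 5 0 S
7 40/17 4/5 -134/85 -66/85 5 1 E
final 4 1 N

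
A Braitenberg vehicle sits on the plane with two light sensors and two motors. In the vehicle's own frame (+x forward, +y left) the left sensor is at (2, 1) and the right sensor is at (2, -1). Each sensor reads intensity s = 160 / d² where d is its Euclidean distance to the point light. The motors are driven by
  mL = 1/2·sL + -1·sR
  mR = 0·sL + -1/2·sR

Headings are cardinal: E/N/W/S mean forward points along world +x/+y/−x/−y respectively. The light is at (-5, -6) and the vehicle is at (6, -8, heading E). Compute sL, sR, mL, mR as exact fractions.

left sensor world pos  = (8, -7); dL² = 170
right sensor world pos = (8, -9); dR² = 178
sL = 160/170 = 16/17
sR = 160/178 = 80/89
mL = 1/2·sL + -1·sR = -648/1513
mR = 0·sL + -1/2·sR = -40/89

16/17 80/89 -648/1513 -40/89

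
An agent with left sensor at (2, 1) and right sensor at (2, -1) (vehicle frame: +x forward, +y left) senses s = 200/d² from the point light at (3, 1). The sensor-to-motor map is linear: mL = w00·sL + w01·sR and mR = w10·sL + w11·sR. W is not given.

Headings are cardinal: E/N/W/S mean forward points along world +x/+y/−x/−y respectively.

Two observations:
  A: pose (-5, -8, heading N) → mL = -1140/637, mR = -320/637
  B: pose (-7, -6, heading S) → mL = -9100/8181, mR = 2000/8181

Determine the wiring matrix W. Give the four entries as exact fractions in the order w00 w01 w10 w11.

obs A: pose=(-5,-8,N) → sL=20/13, sR=100/49, mL=-1140/637, mR=-320/637
obs B: pose=(-7,-6,S) → sL=100/81, sR=100/101, mL=-9100/8181, mR=2000/8181
sensor matrix S = [[20/13, 100/49], [100/81, 100/101]]; det S = -5192000/5211297
solve [mL_A; mL_B] = S·[w00; w01] and [mR_A; mR_B] = S·[w10; w11]:
  w00 = -1/2, w01 = -1/2, w10 = 1, w11 = -1

-1/2 -1/2 1 -1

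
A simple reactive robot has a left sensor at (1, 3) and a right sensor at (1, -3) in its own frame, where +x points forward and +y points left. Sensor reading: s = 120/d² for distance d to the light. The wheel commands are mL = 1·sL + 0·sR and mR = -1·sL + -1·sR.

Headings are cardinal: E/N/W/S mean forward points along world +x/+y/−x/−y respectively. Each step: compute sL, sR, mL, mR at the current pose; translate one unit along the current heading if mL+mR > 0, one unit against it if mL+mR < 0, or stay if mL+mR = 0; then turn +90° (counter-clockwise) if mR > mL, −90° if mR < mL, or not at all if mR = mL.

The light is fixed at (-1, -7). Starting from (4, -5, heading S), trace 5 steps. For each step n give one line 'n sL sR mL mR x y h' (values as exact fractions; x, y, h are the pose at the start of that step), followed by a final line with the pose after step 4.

0 24/13 24 24/13 -336/13 4 -5 S
1 15/2 30/13 15/2 -255/26 4 -4 W
2 24/5 120/97 24/5 -2928/485 5 -4 N
3 60/37 12/5 60/37 -744/185 5 -5 E
4 24/13 24 24/13 -336/13 4 -5 S
final 4 -4 W

n=0: pose=(4,-5,S); sL=24/13, sR=24; mL=24/13, mR=-336/13; mL+mR=-24 → advance -1; mR−mL=-360/13 → turn -1·90°
n=1: pose=(4,-4,W); sL=15/2, sR=30/13; mL=15/2, mR=-255/26; mL+mR=-30/13 → advance -1; mR−mL=-225/13 → turn -1·90°
n=2: pose=(5,-4,N); sL=24/5, sR=120/97; mL=24/5, mR=-2928/485; mL+mR=-120/97 → advance -1; mR−mL=-5256/485 → turn -1·90°
n=3: pose=(5,-5,E); sL=60/37, sR=12/5; mL=60/37, mR=-744/185; mL+mR=-12/5 → advance -1; mR−mL=-1044/185 → turn -1·90°
n=4: pose=(4,-5,S); sL=24/13, sR=24; mL=24/13, mR=-336/13; mL+mR=-24 → advance -1; mR−mL=-360/13 → turn -1·90°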